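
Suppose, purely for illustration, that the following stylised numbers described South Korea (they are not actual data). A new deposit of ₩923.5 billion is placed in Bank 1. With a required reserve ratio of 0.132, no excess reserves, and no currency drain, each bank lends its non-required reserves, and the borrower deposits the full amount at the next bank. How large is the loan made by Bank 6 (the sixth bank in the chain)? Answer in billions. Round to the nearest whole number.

₩395 billion

Each bank lends a fraction (1 − rr) = 0.8680 of the deposit it receives, so Bank 6 receives 923.5·0.8680^5 and lends 923.5·0.8680^6 ≈ 394.9619 billion.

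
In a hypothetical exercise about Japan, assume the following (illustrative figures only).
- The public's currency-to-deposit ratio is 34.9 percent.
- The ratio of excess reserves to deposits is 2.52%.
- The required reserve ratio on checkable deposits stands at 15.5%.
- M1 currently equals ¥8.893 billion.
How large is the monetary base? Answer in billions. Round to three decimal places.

The money multiplier is m = (1 + c) / (rr + e + c) = (1 + 0.349) / (0.155 + 0.0252 + 0.349) ≈ 2.54913.
MB = M / m = 8.893 / 2.54913 ≈ 3.4886 billion.

¥3.489 billion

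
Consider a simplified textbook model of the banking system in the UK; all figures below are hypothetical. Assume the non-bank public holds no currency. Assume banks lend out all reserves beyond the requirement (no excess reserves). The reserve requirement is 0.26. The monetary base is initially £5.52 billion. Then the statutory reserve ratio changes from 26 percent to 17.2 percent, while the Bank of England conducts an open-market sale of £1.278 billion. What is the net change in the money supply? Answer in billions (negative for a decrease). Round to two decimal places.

Before: m₁ = 1 / (0.26) ≈ 3.8462, MB₁ = 5.52, so M₁ = 3.8462 × 5.52 ≈ 21.231 billion.
After: m₂ = 1 / (0.172) ≈ 5.8140, MB₂ = 5.52 − 1.278 = 4.242, so M₂ = 5.8140 × 4.242 ≈ 24.663 billion.
ΔM = M₂ − M₁ = 24.663 − 21.231 = 3.432 billion.

£3.43 billion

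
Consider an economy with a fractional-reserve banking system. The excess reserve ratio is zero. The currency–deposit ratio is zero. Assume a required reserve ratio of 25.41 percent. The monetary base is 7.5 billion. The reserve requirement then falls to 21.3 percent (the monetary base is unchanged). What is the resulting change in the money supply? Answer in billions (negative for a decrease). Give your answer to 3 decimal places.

5.695 billion

Initially m₁ = 1 / (0.2541) ≈ 3.93546, so M₁ = 3.93546 × 7.5 ≈ 29.516 billion.
After the change m₂ = 1 / (0.213) ≈ 4.69484, so M₂ = 4.69484 × 7.5 = 35.2113 billion.
ΔM = M₂ − M₁ = 35.2113 − 29.516 = 5.6953 billion.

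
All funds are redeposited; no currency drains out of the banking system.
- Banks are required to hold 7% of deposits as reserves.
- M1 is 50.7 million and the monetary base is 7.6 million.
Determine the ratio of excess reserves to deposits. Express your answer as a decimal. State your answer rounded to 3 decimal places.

0.080

Using m = M/MB = 50.7/7.6 ≈ 6.671053. Since m = (1 + c)/(c + rr + e), the denominator satisfies c + rr + e = (1 + c)/m = (1 + 0) / 6.671053 ≈ 0.149901.
With c = 0 and rr = 0.07, the ratio of excess reserves to deposits is 0.149901 − 0 − 0.07 = 0.079901.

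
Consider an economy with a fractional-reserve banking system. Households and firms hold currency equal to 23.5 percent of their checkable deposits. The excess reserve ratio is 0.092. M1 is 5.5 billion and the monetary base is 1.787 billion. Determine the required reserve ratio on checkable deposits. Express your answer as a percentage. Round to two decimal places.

7.43%

Using m = M/MB = 5.5/1.787 ≈ 3.077784. Since m = (1 + c)/(c + rr + e), the denominator satisfies c + rr + e = (1 + c)/m = (1 + 0.235) / 3.077784 ≈ 0.401263.
With c = 0.235 and e = 0.092, the required reserve ratio on checkable deposits is 0.401263 − 0.235 − 0.092 = 0.074263.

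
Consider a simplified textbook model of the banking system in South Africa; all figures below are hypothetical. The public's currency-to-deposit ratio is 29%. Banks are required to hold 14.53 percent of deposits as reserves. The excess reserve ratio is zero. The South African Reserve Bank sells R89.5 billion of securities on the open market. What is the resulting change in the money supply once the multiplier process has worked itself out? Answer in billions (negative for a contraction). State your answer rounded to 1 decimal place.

-265.2 billion

The money multiplier is m = (1 + c) / (rr + c) = (1 + 0.29) / (0.1453 + 0.29) ≈ 2.9635.
The sale removes 89.5 billion of base, so ΔM = m × ΔMB = 2.9635 × (−89.5) ≈ -265.2332 billion.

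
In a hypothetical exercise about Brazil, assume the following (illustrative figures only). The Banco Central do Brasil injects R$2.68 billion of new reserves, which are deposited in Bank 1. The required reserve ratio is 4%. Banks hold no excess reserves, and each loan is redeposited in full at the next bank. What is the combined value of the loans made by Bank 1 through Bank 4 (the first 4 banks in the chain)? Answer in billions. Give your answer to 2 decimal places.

Bank i lends (1 − rr)^i of the original deposit: Bank 1 lends 2.68·0.9600 = 2.5728, Bank 2 lends 2.68·0.9600² ≈ 2.4699, and so on.
Summing a geometric series: total = 2.68·[0.9600·(1 − 0.9600^4) / (1 − 0.9600)] ≈ 9.6900 billion.

R$9.69 billion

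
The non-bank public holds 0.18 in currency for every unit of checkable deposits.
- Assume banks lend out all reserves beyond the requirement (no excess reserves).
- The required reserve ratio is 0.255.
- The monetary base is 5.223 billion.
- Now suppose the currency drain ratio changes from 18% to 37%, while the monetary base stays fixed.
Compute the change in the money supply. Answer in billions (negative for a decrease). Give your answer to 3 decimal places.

Initially m₁ = (1 + 0.18) / (0.255 + 0.18) ≈ 2.71264, so M₁ = 2.71264 × 5.223 ≈ 14.1681 billion.
After the change m₂ = (1 + 0.37) / (0.255 + 0.37) = 2.19200, so M₂ = 2.19200 × 5.223 ≈ 11.4488 billion.
ΔM = M₂ − M₁ = 11.4488 − 14.1681 = -2.7193 billion.

-2.719 billion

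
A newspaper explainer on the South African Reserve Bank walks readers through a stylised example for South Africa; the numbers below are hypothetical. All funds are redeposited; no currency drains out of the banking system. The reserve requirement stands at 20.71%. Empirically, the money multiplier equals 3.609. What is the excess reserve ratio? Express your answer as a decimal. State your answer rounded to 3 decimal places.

Using m = 3.609. Since m = (1 + c)/(c + rr + e), the denominator satisfies c + rr + e = (1 + c)/m = (1 + 0) / 3.609 ≈ 0.277085.
With c = 0 and rr = 0.2071, the excess reserve ratio is 0.277085 − 0 − 0.2071 = 0.069985.

0.070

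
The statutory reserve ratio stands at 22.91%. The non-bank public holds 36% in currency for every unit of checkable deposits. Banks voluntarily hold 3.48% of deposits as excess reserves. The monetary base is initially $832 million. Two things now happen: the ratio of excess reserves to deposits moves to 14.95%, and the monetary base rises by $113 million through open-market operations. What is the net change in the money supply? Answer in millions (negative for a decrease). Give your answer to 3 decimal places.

Before: m₁ = (1 + 0.36) / (0.2291 + 0.0348 + 0.36) ≈ 2.1798365, MB₁ = 832, so M₁ = 2.1798365 × 832 ≈ 1813.624 million.
After: m₂ = (1 + 0.36) / (0.2291 + 0.1495 + 0.36) ≈ 1.8413214, MB₂ = 832 + 113 = 945, so M₂ = 1.8413214 × 945 ≈ 1740.0487 million.
ΔM = M₂ − M₁ = 1740.0487 − 1813.624 = -73.5753 million.

-73.575 million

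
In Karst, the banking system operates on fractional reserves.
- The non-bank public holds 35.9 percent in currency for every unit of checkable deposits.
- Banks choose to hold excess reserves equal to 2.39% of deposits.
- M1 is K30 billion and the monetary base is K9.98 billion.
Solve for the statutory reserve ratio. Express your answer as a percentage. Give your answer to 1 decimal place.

Using m = M/MB = 30/9.98 ≈ 3.006012. Since m = (1 + c)/(c + rr + e), the denominator satisfies c + rr + e = (1 + c)/m = (1 + 0.359) / 3.006012 ≈ 0.452094.
With c = 0.359 and e = 0.0239, the statutory reserve ratio is 0.452094 − 0.359 − 0.0239 = 0.069194.

6.9%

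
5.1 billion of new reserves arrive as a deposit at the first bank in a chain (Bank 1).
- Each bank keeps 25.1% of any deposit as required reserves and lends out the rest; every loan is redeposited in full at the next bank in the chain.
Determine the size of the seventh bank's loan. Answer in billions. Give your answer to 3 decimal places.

0.674 billion

Each bank lends a fraction (1 − rr) = 0.7490 of the deposit it receives, so Bank 7 receives 5.1·0.7490^6 and lends 5.1·0.7490^7 ≈ 0.6744 billion.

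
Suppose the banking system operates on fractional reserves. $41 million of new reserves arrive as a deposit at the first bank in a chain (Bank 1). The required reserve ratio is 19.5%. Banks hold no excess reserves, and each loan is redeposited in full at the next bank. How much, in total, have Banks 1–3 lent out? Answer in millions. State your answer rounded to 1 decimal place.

Bank i lends (1 − rr)^i of the original deposit: Bank 1 lends 41·0.8050 = 33.0050, Bank 2 lends 41·0.8050² ≈ 26.5690, and so on.
Summing a geometric series: total = 41·[0.8050·(1 − 0.8050^3) / (1 − 0.8050)] ≈ 80.9621 million.

$81.0 million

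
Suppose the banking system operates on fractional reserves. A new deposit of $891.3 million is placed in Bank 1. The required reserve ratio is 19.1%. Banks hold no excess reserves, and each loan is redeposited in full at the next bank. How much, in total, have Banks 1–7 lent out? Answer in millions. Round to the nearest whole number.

Bank i lends (1 − rr)^i of the original deposit: Bank 1 lends 891.3·0.8090 = 721.0617, Bank 2 lends 891.3·0.8090² ≈ 583.3389, and so on.
Summing a geometric series: total = 891.3·[0.8090·(1 − 0.8090^7) / (1 − 0.8090)] ≈ 2918.9853 million.

$2919 million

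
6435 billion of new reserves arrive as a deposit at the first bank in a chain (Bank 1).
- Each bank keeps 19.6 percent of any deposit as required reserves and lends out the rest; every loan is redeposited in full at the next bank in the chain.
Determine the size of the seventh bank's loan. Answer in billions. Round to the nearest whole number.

1397 billion

Each bank lends a fraction (1 − rr) = 0.8040 of the deposit it receives, so Bank 7 receives 6435·0.8040^6 and lends 6435·0.8040^7 ≈ 1397.4648 billion.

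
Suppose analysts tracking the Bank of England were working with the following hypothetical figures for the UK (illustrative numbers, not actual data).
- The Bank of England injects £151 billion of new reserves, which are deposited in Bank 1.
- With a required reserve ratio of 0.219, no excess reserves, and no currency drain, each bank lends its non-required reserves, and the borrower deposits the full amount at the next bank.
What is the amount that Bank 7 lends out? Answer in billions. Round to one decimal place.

£26.8 billion

Each bank lends a fraction (1 − rr) = 0.7810 of the deposit it receives, so Bank 7 receives 151·0.7810^6 and lends 151·0.7810^7 ≈ 26.7630 billion.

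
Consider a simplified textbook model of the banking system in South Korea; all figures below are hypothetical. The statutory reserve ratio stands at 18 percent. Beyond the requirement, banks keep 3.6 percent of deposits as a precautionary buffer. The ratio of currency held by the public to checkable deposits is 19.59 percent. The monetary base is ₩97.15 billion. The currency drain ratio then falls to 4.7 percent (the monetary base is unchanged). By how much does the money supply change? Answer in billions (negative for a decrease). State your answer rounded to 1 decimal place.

Initially m₁ = (1 + 0.1959) / (0.18 + 0.036 + 0.1959) ≈ 2.9034, so M₁ = 2.9034 × 97.15 ≈ 282.0653 billion.
After the change m₂ = (1 + 0.047) / (0.18 + 0.036 + 0.047) ≈ 3.9810, so M₂ = 3.9810 × 97.15 ≈ 386.7542 billion.
ΔM = M₂ − M₁ = 386.7542 − 282.0653 = 104.6889 billion.

₩104.7 billion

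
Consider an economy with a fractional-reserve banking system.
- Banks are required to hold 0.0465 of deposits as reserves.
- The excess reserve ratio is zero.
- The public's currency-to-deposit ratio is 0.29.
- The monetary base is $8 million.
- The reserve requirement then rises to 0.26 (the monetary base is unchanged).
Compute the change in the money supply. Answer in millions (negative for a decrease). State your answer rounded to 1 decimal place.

-11.9 million

Initially m₁ = (1 + 0.29) / (0.0465 + 0.29) ≈ 3.8336, so M₁ = 3.8336 × 8 = 30.6688 million.
After the change m₂ = (1 + 0.29) / (0.26 + 0.29) ≈ 2.3455, so M₂ = 2.3455 × 8 = 18.764 million.
ΔM = M₂ − M₁ = 18.764 − 30.6688 = -11.9048 million.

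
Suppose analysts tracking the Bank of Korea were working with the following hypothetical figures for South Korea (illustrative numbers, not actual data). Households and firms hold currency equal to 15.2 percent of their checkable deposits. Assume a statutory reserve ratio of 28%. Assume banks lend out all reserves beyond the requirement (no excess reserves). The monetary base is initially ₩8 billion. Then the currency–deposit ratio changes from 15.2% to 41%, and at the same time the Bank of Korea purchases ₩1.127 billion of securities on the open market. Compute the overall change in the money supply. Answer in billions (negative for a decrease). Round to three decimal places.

-2.683 billion

Before: m₁ = (1 + 0.152) / (0.28 + 0.152) ≈ 2.66667, MB₁ = 8, so M₁ = 2.66667 × 8 ≈ 21.3334 billion.
After: m₂ = (1 + 0.41) / (0.28 + 0.41) ≈ 2.04348, MB₂ = 8 + 1.127 = 9.127, so M₂ = 2.04348 × 9.127 ≈ 18.6508 billion.
ΔM = M₂ − M₁ = 18.6508 − 21.3334 = -2.6826 billion.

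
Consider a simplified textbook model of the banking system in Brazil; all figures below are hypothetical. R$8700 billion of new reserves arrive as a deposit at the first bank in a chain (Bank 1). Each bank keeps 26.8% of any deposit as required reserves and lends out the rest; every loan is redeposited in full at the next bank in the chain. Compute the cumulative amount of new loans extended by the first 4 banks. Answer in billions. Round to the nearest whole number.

Bank i lends (1 − rr)^i of the original deposit: Bank 1 lends 8700·0.7320 = 6368.4000, Bank 2 lends 8700·0.7320² = 4661.6688, and so on.
Summing a geometric series: total = 8700·[0.7320·(1 − 0.7320^4) / (1 − 0.7320)] ≈ 16940.2444 billion.

R$16940 billion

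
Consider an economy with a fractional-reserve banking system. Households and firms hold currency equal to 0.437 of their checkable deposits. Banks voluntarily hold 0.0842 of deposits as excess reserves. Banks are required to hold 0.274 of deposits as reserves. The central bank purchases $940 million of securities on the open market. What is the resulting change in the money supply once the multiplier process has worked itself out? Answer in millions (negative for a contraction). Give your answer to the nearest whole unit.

$1699 million

The money multiplier is m = (1 + c) / (rr + e + c) = (1 + 0.437) / (0.274 + 0.0842 + 0.437) ≈ 1.8071.
The purchase adds 940 million of base, so ΔM = m × ΔMB = 1.8071 × (+940) = 1698.674 million.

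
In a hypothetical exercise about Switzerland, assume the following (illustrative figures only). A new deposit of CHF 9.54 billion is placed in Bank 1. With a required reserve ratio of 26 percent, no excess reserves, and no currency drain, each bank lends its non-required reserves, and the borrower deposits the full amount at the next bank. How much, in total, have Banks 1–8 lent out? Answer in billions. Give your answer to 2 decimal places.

CHF 24.71 billion

Bank i lends (1 − rr)^i of the original deposit: Bank 1 lends 9.54·0.7400 = 7.0596, Bank 2 lends 9.54·0.7400² ≈ 5.2241, and so on.
Summing a geometric series: total = 9.54·[0.7400·(1 − 0.7400^8) / (1 − 0.7400)] ≈ 24.7108 billion.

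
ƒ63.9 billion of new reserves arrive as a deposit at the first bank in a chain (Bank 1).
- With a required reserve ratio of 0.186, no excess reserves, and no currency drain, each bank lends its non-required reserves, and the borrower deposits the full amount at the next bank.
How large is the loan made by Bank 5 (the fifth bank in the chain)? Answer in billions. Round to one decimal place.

Each bank lends a fraction (1 − rr) = 0.8140 of the deposit it receives, so Bank 5 receives 63.9·0.8140^4 and lends 63.9·0.8140^5 ≈ 22.8361 billion.

ƒ22.8 billion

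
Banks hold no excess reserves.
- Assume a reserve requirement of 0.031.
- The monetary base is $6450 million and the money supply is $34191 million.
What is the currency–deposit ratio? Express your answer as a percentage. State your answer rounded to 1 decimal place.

Using m = M/MB = 34191/6450 ≈ 5.300930. From m = (1 + c)/(c + rr + e), rearranging gives 1 + c = m·(c + rr + e), so c·(1 − m) = m·(rr + e) − 1.
Hence c = [m·(rr + e) − 1]/(1 − m) = [5.300930 × (0.031 + 0) − 1] / (1 − 5.300930) ≈ 0.194300.

19.4%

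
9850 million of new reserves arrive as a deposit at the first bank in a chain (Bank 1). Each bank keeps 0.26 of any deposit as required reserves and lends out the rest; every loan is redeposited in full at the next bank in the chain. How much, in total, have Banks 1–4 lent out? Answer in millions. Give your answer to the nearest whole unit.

19628 million

Bank i lends (1 − rr)^i of the original deposit: Bank 1 lends 9850·0.7400 = 7289.0000, Bank 2 lends 9850·0.7400² = 5393.8600, and so on.
Summing a geometric series: total = 9850·[0.7400·(1 − 0.7400^4) / (1 − 0.7400)] ≈ 19627.9941 million.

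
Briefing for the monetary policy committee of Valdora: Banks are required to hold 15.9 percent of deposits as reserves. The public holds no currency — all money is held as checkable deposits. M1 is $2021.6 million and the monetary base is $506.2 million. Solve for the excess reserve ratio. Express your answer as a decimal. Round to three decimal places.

0.091

Using m = M/MB = 2021.6/506.2 ≈ 3.993678. Since m = (1 + c)/(c + rr + e), the denominator satisfies c + rr + e = (1 + c)/m = (1 + 0) / 3.993678 ≈ 0.250396.
With c = 0 and rr = 0.159, the excess reserve ratio is 0.250396 − 0 − 0.159 = 0.091396.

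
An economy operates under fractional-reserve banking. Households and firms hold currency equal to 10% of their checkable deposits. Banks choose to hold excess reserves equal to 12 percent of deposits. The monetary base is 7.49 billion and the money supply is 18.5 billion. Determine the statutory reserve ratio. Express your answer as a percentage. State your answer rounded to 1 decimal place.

Using m = M/MB = 18.5/7.49 ≈ 2.469960. Since m = (1 + c)/(c + rr + e), the denominator satisfies c + rr + e = (1 + c)/m = (1 + 0.1) / 2.469960 ≈ 0.445351.
With c = 0.1 and e = 0.12, the statutory reserve ratio is 0.445351 − 0.1 − 0.12 = 0.225351.

22.5%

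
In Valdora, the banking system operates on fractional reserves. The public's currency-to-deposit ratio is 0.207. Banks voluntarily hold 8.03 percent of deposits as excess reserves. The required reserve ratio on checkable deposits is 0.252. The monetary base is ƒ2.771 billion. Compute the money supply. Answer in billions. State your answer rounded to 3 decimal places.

The money multiplier is m = (1 + c) / (rr + e + c) = (1 + 0.207) / (0.252 + 0.0803 + 0.207) ≈ 2.23809.
So M = m × MB = 2.23809 × 2.771 ≈ 6.2017 billion.

ƒ6.202 billion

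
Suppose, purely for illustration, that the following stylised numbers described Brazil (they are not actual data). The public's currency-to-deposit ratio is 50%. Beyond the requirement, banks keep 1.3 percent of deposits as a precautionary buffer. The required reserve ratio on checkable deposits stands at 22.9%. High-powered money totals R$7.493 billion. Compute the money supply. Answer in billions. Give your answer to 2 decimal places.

The money multiplier is m = (1 + c) / (rr + e + c) = (1 + 0.5) / (0.229 + 0.013 + 0.5) ≈ 2.0216.
So M = m × MB = 2.0216 × 7.493 ≈ 15.1478 billion.

R$15.15 billion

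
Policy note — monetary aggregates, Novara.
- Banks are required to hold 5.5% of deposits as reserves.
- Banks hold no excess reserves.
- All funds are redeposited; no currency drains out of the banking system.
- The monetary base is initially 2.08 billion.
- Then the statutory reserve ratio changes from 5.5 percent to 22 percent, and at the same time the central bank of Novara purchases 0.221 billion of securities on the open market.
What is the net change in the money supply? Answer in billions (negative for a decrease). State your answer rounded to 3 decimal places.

Before: m₁ = 1 / (0.055) ≈ 18.18182, MB₁ = 2.08, so M₁ = 18.18182 × 2.08 ≈ 37.8182 billion.
After: m₂ = 1 / (0.22) ≈ 4.54545, MB₂ = 2.08 + 0.221 = 2.301, so M₂ = 4.54545 × 2.301 ≈ 10.4591 billion.
ΔM = M₂ − M₁ = 10.4591 − 37.8182 = -27.3591 billion.

-27.359 billion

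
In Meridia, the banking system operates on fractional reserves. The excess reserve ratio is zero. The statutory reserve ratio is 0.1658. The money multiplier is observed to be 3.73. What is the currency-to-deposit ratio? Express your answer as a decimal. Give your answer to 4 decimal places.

Using m = 3.73. From m = (1 + c)/(c + rr + e), rearranging gives 1 + c = m·(c + rr + e), so c·(1 − m) = m·(rr + e) − 1.
Hence c = [m·(rr + e) − 1]/(1 − m) = [3.73 × (0.1658 + 0) − 1] / (1 − 3.73) ≈ 0.139768.

0.1398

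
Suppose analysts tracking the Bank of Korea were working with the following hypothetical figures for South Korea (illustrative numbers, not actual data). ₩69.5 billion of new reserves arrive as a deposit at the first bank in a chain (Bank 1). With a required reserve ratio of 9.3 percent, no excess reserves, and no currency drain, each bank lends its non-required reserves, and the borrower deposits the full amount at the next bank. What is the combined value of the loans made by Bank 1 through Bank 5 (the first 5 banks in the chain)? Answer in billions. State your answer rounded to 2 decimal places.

Bank i lends (1 − rr)^i of the original deposit: Bank 1 lends 69.5·0.9070 = 63.0365, Bank 2 lends 69.5·0.9070² ≈ 57.1741, and so on.
Summing a geometric series: total = 69.5·[0.9070·(1 − 0.9070^5) / (1 − 0.9070)] ≈ 261.7618 billion.

₩261.76 billion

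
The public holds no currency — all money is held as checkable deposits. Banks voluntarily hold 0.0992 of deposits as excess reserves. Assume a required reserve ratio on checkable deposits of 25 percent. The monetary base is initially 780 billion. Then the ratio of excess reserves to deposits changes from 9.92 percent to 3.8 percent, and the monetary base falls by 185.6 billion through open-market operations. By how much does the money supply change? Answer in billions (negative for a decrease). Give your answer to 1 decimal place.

-169.8 billion

Before: m₁ = 1 / (0.25 + 0.0992) ≈ 2.86369, MB₁ = 780, so M₁ = 2.86369 × 780 = 2233.6782 billion.
After: m₂ = 1 / (0.25 + 0.038) ≈ 3.47222, MB₂ = 780 − 185.6 = 594.4, so M₂ = 3.47222 × 594.4 ≈ 2063.8876 billion.
ΔM = M₂ − M₁ = 2063.8876 − 2233.6782 = -169.7906 billion.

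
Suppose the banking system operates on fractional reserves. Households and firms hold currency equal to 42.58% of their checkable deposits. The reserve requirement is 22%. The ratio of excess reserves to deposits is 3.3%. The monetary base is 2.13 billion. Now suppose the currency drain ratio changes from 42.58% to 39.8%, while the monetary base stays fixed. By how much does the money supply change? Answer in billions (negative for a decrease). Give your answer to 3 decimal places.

0.100 billion

Initially m₁ = (1 + 0.4258) / (0.22 + 0.033 + 0.4258) ≈ 2.10047, so M₁ = 2.10047 × 2.13 ≈ 4.474 billion.
After the change m₂ = (1 + 0.398) / (0.22 + 0.033 + 0.398) ≈ 2.14747, so M₂ = 2.14747 × 2.13 ≈ 4.5741 billion.
ΔM = M₂ − M₁ = 4.5741 − 4.474 = 0.1001 billion.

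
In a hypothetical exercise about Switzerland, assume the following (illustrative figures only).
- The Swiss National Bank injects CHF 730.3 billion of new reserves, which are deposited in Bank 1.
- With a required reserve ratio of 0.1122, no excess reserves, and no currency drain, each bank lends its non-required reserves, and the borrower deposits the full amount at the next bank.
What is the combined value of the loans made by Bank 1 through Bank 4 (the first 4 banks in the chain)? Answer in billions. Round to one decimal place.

CHF 2188.7 billion

Bank i lends (1 − rr)^i of the original deposit: Bank 1 lends 730.3·0.8878 ≈ 648.3603, Bank 2 lends 730.3·0.8878² ≈ 575.6143, and so on.
Summing a geometric series: total = 730.3·[0.8878·(1 − 0.8878^4) / (1 − 0.8878)] ≈ 2188.6978 billion.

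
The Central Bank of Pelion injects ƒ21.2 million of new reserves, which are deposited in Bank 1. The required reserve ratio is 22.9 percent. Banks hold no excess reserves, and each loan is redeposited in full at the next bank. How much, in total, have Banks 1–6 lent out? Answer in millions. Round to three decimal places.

ƒ56.384 million

Bank i lends (1 − rr)^i of the original deposit: Bank 1 lends 21.2·0.7710 = 16.3452, Bank 2 lends 21.2·0.7710² ≈ 12.6021, and so on.
Summing a geometric series: total = 21.2·[0.7710·(1 − 0.7710^6) / (1 − 0.7710)] ≈ 56.3837 million.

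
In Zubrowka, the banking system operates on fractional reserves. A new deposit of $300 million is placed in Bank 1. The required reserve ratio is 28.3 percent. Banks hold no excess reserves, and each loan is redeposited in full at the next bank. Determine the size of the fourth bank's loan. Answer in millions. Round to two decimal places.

$79.29 million

Each bank lends a fraction (1 − rr) = 0.7170 of the deposit it receives, so Bank 4 receives 300·0.7170^3 and lends 300·0.7170^4 ≈ 79.2862 million.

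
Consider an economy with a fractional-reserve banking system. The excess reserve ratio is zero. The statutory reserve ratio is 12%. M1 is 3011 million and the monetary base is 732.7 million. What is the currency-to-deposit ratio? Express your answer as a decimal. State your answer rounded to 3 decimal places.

0.163

Using m = M/MB = 3011/732.7 ≈ 4.109458. From m = (1 + c)/(c + rr + e), rearranging gives 1 + c = m·(c + rr + e), so c·(1 − m) = m·(rr + e) − 1.
Hence c = [m·(rr + e) − 1]/(1 − m) = [4.109458 × (0.12 + 0) − 1] / (1 − 4.109458) ≈ 0.163008.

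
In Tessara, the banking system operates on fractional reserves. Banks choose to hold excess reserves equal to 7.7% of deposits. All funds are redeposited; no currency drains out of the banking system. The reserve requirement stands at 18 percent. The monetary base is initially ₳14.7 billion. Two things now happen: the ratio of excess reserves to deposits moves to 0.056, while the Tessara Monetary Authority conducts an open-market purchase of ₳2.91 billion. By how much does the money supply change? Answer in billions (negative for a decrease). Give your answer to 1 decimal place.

₳17.4 billion

Before: m₁ = 1 / (0.18 + 0.077) ≈ 3.8911, MB₁ = 14.7, so M₁ = 3.8911 × 14.7 ≈ 57.1992 billion.
After: m₂ = 1 / (0.18 + 0.056) ≈ 4.2373, MB₂ = 14.7 + 2.91 = 17.61, so M₂ = 4.2373 × 17.61 ≈ 74.6189 billion.
ΔM = M₂ − M₁ = 74.6189 − 57.1992 = 17.4197 billion.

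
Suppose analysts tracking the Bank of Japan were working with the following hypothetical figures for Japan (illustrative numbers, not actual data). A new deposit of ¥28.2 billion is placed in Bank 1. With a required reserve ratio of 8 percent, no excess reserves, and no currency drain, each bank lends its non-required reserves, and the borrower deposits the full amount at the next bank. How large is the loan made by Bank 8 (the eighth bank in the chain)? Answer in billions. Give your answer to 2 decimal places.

Each bank lends a fraction (1 − rr) = 0.9200 of the deposit it receives, so Bank 8 receives 28.2·0.9200^7 and lends 28.2·0.9200^8 ≈ 14.4728 billion.

¥14.47 billion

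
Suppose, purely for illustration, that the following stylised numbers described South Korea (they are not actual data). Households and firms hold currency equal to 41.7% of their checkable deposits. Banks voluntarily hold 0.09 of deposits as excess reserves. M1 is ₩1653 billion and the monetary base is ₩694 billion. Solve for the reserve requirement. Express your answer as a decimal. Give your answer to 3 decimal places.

0.088

Using m = M/MB = 1653/694 ≈ 2.381844. Since m = (1 + c)/(c + rr + e), the denominator satisfies c + rr + e = (1 + c)/m = (1 + 0.417) / 2.381844 ≈ 0.594917.
With c = 0.417 and e = 0.09, the reserve requirement is 0.594917 − 0.417 − 0.09 = 0.087917.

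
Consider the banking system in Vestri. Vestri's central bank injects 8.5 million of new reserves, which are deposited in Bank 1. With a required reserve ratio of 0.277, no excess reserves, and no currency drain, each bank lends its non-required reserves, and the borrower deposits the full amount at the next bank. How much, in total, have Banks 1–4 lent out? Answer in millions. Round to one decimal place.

16.1 million

Bank i lends (1 − rr)^i of the original deposit: Bank 1 lends 8.5·0.7230 = 6.1455, Bank 2 lends 8.5·0.7230² ≈ 4.4432, and so on.
Summing a geometric series: total = 8.5·[0.7230·(1 − 0.7230^4) / (1 − 0.7230)] ≈ 16.1237 million.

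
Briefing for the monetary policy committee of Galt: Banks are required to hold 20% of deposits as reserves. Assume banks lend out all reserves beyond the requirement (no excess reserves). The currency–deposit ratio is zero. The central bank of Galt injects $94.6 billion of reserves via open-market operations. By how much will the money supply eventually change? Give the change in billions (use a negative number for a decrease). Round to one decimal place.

$473.0 billion

The simple money multiplier is m = 1/rr = 1/0.2 = 5.
An open-market purchase increases the monetary base by 94.6 billion, so ΔM = m × ΔMB = 5 × 94.6 = 473 billion.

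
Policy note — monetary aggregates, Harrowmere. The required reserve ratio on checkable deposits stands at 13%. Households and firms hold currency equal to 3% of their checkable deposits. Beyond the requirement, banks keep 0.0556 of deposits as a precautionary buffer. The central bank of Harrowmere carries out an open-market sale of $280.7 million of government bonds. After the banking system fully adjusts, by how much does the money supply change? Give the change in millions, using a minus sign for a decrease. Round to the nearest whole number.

-1341 million

The money multiplier is m = (1 + c) / (rr + e + c) = (1 + 0.03) / (0.13 + 0.0556 + 0.03) ≈ 4.7774.
The sale removes 280.7 million of base, so ΔM = m × ΔMB = 4.7774 × (−280.7) ≈ -1341.0162 million.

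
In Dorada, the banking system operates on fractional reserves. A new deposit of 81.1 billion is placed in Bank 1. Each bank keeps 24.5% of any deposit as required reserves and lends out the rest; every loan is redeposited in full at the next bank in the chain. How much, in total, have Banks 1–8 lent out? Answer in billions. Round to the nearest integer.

Bank i lends (1 − rr)^i of the original deposit: Bank 1 lends 81.1·0.7550 = 61.2305, Bank 2 lends 81.1·0.7550² ≈ 46.2290, and so on.
Summing a geometric series: total = 81.1·[0.7550·(1 − 0.7550^8) / (1 − 0.7550)] ≈ 223.5342 billion.

224 billion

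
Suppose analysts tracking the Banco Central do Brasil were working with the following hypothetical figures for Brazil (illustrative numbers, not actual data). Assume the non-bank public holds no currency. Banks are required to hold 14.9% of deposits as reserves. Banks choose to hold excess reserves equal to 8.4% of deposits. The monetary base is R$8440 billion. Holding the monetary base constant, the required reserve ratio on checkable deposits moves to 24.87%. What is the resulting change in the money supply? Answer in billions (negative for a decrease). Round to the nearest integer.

-10855 billion

Initially m₁ = 1 / (0.149 + 0.084) ≈ 4.29185, so M₁ = 4.29185 × 8440 = 36223.214 billion.
After the change m₂ = 1 / (0.2487 + 0.084) ≈ 3.00571, so M₂ = 3.00571 × 8440 = 25368.1924 billion.
ΔM = M₂ − M₁ = 25368.1924 − 36223.214 = -10855.0216 billion.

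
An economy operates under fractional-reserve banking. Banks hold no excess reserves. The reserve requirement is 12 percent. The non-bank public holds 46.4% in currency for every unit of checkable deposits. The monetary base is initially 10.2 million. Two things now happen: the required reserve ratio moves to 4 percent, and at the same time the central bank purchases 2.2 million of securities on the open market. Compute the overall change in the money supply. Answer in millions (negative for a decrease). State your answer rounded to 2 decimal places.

Before: m₁ = (1 + 0.464) / (0.12 + 0.464) ≈ 2.50685, MB₁ = 10.2, so M₁ = 2.50685 × 10.2 ≈ 25.5699 million.
After: m₂ = (1 + 0.464) / (0.04 + 0.464) ≈ 2.90476, MB₂ = 10.2 + 2.2 = 12.4, so M₂ = 2.90476 × 12.4 ≈ 36.019 million.
ΔM = M₂ − M₁ = 36.019 − 25.5699 = 10.4491 million.

10.45 million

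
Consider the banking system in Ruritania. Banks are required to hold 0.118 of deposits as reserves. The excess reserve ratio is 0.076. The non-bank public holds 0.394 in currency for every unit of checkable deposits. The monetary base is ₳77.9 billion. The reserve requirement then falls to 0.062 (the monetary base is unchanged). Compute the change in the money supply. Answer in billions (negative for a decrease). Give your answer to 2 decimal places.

₳19.44 billion

Initially m₁ = (1 + 0.394) / (0.118 + 0.076 + 0.394) ≈ 2.37075, so M₁ = 2.37075 × 77.9 ≈ 184.6814 billion.
After the change m₂ = (1 + 0.394) / (0.062 + 0.076 + 0.394) ≈ 2.62030, so M₂ = 2.62030 × 77.9 ≈ 204.1214 billion.
ΔM = M₂ − M₁ = 204.1214 − 184.6814 = 19.44 billion.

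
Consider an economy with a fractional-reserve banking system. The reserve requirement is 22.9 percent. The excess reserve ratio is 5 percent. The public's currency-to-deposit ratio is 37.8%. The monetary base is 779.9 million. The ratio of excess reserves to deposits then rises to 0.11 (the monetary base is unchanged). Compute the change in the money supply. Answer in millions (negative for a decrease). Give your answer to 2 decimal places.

Initially m₁ = (1 + 0.378) / (0.229 + 0.05 + 0.378) ≈ 2.097412, so M₁ = 2.097412 × 779.9 ≈ 1635.7716 million.
After the change m₂ = (1 + 0.378) / (0.229 + 0.11 + 0.378) ≈ 1.921897, so M₂ = 1.921897 × 779.9 ≈ 1498.8875 million.
ΔM = M₂ − M₁ = 1498.8875 − 1635.7716 = -136.8841 million.

-136.88 million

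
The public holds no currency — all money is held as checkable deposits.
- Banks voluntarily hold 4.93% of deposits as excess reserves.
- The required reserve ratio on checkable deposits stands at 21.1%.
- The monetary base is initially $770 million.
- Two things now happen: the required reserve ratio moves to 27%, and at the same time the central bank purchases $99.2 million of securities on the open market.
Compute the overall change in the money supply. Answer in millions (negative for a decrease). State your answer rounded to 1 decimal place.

Before: m₁ = 1 / (0.211 + 0.0493) ≈ 3.84172, MB₁ = 770, so M₁ = 3.84172 × 770 = 2958.1244 million.
After: m₂ = 1 / (0.27 + 0.0493) ≈ 3.13185, MB₂ = 770 + 99.2 = 869.2, so M₂ = 3.13185 × 869.2 ≈ 2722.204 million.
ΔM = M₂ − M₁ = 2722.204 − 2958.1244 = -235.9204 million.

-235.9 million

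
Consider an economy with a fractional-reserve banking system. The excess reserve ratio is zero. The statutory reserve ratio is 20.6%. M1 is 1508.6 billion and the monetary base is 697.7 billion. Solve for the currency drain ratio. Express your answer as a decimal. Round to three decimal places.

Using m = M/MB = 1508.6/697.7 ≈ 2.162247. From m = (1 + c)/(c + rr + e), rearranging gives 1 + c = m·(c + rr + e), so c·(1 − m) = m·(rr + e) − 1.
Hence c = [m·(rr + e) − 1]/(1 − m) = [2.162247 × (0.206 + 0) − 1] / (1 − 2.162247) ≈ 0.477159.

0.477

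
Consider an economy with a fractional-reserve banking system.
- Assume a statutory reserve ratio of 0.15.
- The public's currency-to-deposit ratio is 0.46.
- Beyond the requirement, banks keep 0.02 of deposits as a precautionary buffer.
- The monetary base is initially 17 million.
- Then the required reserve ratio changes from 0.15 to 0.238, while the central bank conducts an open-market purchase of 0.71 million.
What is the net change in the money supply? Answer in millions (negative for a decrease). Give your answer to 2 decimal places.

Before: m₁ = (1 + 0.46) / (0.15 + 0.02 + 0.46) ≈ 2.31746, MB₁ = 17, so M₁ = 2.31746 × 17 ≈ 39.3968 million.
After: m₂ = (1 + 0.46) / (0.238 + 0.02 + 0.46) ≈ 2.03343, MB₂ = 17 + 0.71 = 17.71, so M₂ = 2.03343 × 17.71 ≈ 36.012 million.
ΔM = M₂ − M₁ = 36.012 − 39.3968 = -3.3848 million.

-3.38 million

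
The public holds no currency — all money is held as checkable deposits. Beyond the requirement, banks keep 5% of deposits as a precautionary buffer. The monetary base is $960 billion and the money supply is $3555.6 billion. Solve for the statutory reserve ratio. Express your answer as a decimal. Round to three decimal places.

0.220

Using m = M/MB = 3555.6/960 = 3.703750. Since m = (1 + c)/(c + rr + e), the denominator satisfies c + rr + e = (1 + c)/m = (1 + 0) / 3.703750 ≈ 0.269997.
With c = 0 and e = 0.05, the statutory reserve ratio is 0.269997 − 0 − 0.05 = 0.219997.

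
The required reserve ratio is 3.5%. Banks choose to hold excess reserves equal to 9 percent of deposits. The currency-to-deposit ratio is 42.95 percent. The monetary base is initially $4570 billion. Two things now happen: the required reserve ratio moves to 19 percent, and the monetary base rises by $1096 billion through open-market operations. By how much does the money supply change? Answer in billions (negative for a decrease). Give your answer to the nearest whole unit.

-366 billion

Before: m₁ = (1 + 0.4295) / (0.035 + 0.09 + 0.4295) ≈ 2.57800, MB₁ = 4570, so M₁ = 2.57800 × 4570 = 11781.46 billion.
After: m₂ = (1 + 0.4295) / (0.19 + 0.09 + 0.4295) ≈ 2.01480, MB₂ = 4570 + 1096 = 5666, so M₂ = 2.01480 × 5666 = 11415.8568 billion.
ΔM = M₂ − M₁ = 11415.8568 − 11781.46 = -365.6032 billion.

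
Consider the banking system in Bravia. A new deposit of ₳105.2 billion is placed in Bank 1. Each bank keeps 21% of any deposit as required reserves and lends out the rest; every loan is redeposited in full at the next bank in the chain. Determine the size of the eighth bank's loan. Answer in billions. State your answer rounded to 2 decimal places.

₳15.96 billion

Each bank lends a fraction (1 − rr) = 0.7900 of the deposit it receives, so Bank 8 receives 105.2·0.7900^7 and lends 105.2·0.7900^8 ≈ 15.9600 billion.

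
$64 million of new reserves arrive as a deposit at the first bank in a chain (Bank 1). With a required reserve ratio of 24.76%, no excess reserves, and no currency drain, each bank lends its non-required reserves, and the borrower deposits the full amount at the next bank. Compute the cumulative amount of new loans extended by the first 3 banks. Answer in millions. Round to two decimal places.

Bank i lends (1 − rr)^i of the original deposit: Bank 1 lends 64·0.7524 = 48.1536, Bank 2 lends 64·0.7524² ≈ 36.2308, and so on.
Summing a geometric series: total = 64·[0.7524·(1 − 0.7524^3) / (1 − 0.7524)] ≈ 111.6444 million.

$111.64 million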